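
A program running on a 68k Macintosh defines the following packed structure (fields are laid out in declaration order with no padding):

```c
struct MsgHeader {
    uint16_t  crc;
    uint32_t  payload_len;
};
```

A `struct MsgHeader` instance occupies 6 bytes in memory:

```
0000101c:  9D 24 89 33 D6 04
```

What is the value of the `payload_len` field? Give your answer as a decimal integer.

2301875716

`payload_len` follows `crc` (2 bytes), so it starts at byte offset 2 and occupies 4 bytes.
Bytes at offsets 2..5: 89 33 D6 04.
In big-endian order the high byte comes first in memory.
The bytes are already most-significant first: 0x8933D604.
0x8933D604 = 2301875716.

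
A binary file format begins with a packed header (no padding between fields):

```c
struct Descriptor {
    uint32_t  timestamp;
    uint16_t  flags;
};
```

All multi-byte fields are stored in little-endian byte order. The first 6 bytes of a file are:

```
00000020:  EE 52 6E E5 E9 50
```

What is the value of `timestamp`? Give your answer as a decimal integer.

`timestamp` is the first field, at byte offset 0, occupying 4 bytes.
Bytes at offsets 0..3: EE 52 6E E5.
Little-endian: lowest address holds the least-significant byte.
Reassemble most-significant byte first: E5 6E 52 EE → 0xE56E52EE.
0xE56E52EE = 3849212654.

3849212654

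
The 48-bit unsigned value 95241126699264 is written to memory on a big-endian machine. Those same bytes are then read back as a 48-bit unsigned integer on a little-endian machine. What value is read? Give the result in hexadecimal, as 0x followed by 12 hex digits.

95241126699264 in 48-bit hexadecimal is 0x569F0D866100.
Stored big-endian, the bytes at ascending addresses are 56 9F 0D 86 61 00.
Read back as little-endian, the first byte is least significant, giving 0x0061860D9F56.

0x0061860D9F56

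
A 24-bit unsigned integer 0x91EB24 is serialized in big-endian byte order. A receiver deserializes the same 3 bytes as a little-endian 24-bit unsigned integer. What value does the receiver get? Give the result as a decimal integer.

2419601

Stored big-endian, the bytes at ascending addresses are 91 EB 24.
Read back as little-endian, the first byte is least significant, giving 0x24EB91.
0x24EB91 = 2419601.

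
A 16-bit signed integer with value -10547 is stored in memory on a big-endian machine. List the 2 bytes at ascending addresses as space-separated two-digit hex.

Two's complement of -10547 in 16 bits: 10547 = 0x2933; invert → 0xD6CC; add 1 → 0xD6CD.
Split into bytes (most-significant first): D6 CD.
Big-endian: lowest address holds the most-significant byte.
So the memory order matches the most-significant-first order: D6 CD.

D6 CD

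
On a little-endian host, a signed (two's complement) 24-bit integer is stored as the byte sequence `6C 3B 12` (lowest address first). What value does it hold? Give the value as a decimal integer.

1194860

Little-endian: lowest address holds the least-significant byte.
Reassemble most-significant byte first: 12 3B 6C → 0x123B6C.
0x123B6C = 1194860.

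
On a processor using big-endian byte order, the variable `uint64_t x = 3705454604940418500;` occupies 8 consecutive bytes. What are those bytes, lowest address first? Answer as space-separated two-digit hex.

3705454604940418500 in hexadecimal, padded to 64 bits, is 0x336C6B54B2CF1DC4.
Split into bytes (most-significant first): 33 6C 6B 54 B2 CF 1D C4.
In big-endian order the high byte comes first in memory.
So the memory order matches the most-significant-first order: 33 6C 6B 54 B2 CF 1D C4.

33 6C 6B 54 B2 CF 1D C4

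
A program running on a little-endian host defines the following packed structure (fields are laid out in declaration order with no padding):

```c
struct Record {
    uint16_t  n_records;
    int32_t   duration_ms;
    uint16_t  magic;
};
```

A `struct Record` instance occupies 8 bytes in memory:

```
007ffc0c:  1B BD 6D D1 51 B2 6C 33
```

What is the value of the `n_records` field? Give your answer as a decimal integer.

`n_records` is the first field, at byte offset 0, occupying 2 bytes.
Bytes at offsets 0..1: 1B BD.
Little-endian: lowest address holds the least-significant byte.
Reassemble most-significant byte first: BD 1B → 0xBD1B.
0xBD1B = 48411.

48411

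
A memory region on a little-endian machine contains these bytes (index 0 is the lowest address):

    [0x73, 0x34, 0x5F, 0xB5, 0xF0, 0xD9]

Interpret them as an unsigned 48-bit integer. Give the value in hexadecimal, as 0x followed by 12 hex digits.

In little-endian order the low byte comes first in memory.
Reassemble most-significant byte first: D9 F0 B5 5F 34 73 → 0xD9F0B55F3473.

0xD9F0B55F3473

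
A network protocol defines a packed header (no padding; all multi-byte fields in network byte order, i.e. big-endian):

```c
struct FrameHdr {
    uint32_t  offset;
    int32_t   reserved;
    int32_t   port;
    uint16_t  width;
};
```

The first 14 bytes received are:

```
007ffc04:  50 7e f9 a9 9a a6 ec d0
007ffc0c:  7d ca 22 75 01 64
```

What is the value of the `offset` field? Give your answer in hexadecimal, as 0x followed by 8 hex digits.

0x507EF9A9

`offset` is the first field, at byte offset 0, occupying 4 bytes.
Bytes at offsets 0..3: 50 7E F9 A9.
In big-endian order the high byte comes first in memory.
The bytes are already most-significant first: 0x507EF9A9.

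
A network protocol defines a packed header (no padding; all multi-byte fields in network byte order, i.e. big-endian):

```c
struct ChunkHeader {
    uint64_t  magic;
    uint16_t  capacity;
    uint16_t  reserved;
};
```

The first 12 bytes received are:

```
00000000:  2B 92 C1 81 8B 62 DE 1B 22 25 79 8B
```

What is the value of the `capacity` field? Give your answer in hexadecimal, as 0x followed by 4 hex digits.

0x2225

`capacity` follows `magic` (8 bytes), so it starts at byte offset 8 and occupies 2 bytes.
Bytes at offsets 8..9: 22 25.
Big-endian stores the most-significant byte at the lowest address.
The bytes are already most-significant first: 0x2225.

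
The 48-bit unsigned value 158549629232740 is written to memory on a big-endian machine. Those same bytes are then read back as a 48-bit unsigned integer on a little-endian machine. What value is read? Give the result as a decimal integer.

110390662280080

158549629232740 in 48-bit hexadecimal is 0x903336546664.
Stored big-endian, the bytes at ascending addresses are 90 33 36 54 66 64.
Read back as little-endian, the first byte is least significant, giving 0x646654363390.
0x646654363390 = 110390662280080.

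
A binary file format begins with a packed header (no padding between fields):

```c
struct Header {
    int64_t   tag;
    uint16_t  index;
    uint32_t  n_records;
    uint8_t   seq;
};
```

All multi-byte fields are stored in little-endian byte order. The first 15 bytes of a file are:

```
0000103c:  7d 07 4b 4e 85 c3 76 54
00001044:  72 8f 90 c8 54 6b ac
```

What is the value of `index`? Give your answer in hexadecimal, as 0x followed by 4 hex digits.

`index` follows `tag` (8 bytes), so it starts at byte offset 8 and occupies 2 bytes.
Bytes at offsets 8..9: 72 8F.
Little-endian stores the least-significant byte at the lowest address.
Reassemble most-significant byte first: 8F 72 → 0x8F72.

0x8F72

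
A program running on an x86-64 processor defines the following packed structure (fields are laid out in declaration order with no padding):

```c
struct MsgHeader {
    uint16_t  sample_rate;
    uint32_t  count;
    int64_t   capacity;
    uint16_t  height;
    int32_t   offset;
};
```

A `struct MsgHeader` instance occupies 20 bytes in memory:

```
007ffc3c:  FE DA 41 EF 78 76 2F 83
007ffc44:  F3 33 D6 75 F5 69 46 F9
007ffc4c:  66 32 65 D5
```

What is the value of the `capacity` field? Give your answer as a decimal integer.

7635138306131591983

`capacity` follows `sample_rate` (2 B), `count` (4 B), so it starts at offset 2 + 4 = 6 and occupies 8 bytes.
Bytes at offsets 6..13: 2F 83 F3 33 D6 75 F5 69.
Little-endian stores the least-significant byte at the lowest address.
Reassemble most-significant byte first: 69 F5 75 D6 33 F3 83 2F → 0x69F575D633F3832F.
0x69F575D633F3832F = 7635138306131591983.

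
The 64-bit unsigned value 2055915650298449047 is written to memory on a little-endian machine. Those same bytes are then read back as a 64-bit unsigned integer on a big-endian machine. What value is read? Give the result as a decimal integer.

10920160544549013532

2055915650298449047 in 64-bit hexadecimal is 0x1C88146428348C97.
Stored little-endian, the bytes at ascending addresses are 97 8C 34 28 64 14 88 1C.
Read back as big-endian, the last byte is least significant, giving 0x978C34286414881C.
0x978C34286414881C = 10920160544549013532.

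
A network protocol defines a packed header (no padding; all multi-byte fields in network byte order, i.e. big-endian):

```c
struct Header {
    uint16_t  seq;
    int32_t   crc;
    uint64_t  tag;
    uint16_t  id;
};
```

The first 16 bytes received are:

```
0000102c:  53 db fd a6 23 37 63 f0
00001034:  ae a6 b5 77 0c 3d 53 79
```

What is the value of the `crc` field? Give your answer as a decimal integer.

`crc` follows `seq` (2 bytes), so it starts at byte offset 2 and occupies 4 bytes.
Bytes at offsets 2..5: FD A6 23 37.
Big-endian stores the most-significant byte at the lowest address.
The bytes are already most-significant first: 0xFDA62337.
Top bit is set, so as a signed 32-bit value this is 0xFDA62337 − 2^32 = -39443657.

-39443657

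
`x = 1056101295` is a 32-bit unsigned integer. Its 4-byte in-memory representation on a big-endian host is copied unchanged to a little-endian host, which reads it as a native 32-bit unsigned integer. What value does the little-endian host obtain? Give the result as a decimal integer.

2949902910

1056101295 in 32-bit hexadecimal is 0x3EF2D3AF.
Stored big-endian, the bytes at ascending addresses are 3E F2 D3 AF.
Read back as little-endian, the first byte is least significant, giving 0xAFD3F23E.
0xAFD3F23E = 2949902910.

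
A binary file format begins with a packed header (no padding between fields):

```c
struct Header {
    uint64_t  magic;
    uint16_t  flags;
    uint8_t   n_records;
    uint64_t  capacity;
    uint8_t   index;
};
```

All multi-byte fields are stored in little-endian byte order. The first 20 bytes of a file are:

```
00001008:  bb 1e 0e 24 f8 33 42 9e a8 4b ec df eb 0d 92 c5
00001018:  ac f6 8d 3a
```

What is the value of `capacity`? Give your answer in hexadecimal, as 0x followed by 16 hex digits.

0x8DF6ACC5920DEBDF

`capacity` follows `magic` (8 B), `flags` (2 B), `n_records` (1 B), so it starts at offset 8 + 2 + 1 = 11 and occupies 8 bytes.
Bytes at offsets 11..18: DF EB 0D 92 C5 AC F6 8D.
Little-endian stores the least-significant byte at the lowest address.
Reassemble most-significant byte first: 8D F6 AC C5 92 0D EB DF → 0x8DF6ACC5920DEBDF.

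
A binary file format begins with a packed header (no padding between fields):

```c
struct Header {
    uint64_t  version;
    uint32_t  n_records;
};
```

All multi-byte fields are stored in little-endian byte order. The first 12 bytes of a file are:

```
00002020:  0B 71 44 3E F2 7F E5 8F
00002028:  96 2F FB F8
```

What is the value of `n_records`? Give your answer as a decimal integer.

`n_records` follows `version` (8 bytes), so it starts at byte offset 8 and occupies 4 bytes.
Bytes at offsets 8..11: 96 2F FB F8.
Little-endian: lowest address holds the least-significant byte.
Reassemble most-significant byte first: F8 FB 2F 96 → 0xF8FB2F96.
0xF8FB2F96 = 4177211286.

4177211286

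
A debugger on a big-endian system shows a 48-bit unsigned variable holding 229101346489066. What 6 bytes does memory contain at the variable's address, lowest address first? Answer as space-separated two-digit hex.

229101346489066 in hexadecimal, padded to 48 bits, is 0xD05DD06002EA.
Split into bytes (most-significant first): D0 5D D0 60 02 EA.
Big-endian: lowest address holds the most-significant byte.
So the memory order matches the most-significant-first order: D0 5D D0 60 02 EA.

D0 5D D0 60 02 EA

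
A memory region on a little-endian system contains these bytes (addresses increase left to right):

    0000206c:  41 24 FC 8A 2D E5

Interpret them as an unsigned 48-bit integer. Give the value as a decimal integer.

251983768069185

Little-endian stores the least-significant byte at the lowest address.
Reassemble most-significant byte first: E5 2D 8A FC 24 41 → 0xE52D8AFC2441.
0xE52D8AFC2441 = 251983768069185.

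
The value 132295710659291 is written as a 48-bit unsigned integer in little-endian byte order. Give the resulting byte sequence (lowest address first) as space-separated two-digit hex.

132295710659291 in hexadecimal, padded to 48 bits, is 0x78527ED6D2DB.
Split into bytes (most-significant first): 78 52 7E D6 D2 DB.
Little-endian stores the least-significant byte at the lowest address.
So at ascending addresses the bytes are DB D2 D6 7E 52 78.

DB D2 D6 7E 52 78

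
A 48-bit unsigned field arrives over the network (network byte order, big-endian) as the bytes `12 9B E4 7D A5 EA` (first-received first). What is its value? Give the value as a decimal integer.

20460762670570

In big-endian order the high byte comes first in memory.
The bytes are already most-significant first: 0x129BE47DA5EA.
0x129BE47DA5EA = 20460762670570.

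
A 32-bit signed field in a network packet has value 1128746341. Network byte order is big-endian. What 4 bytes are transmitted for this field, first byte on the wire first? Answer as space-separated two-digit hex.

1128746341 in hexadecimal, padded to 32 bits, is 0x43474D65.
Split into bytes (most-significant first): 43 47 4D 65.
In big-endian order the high byte comes first in memory.
So the memory order matches the most-significant-first order: 43 47 4D 65.

43 47 4D 65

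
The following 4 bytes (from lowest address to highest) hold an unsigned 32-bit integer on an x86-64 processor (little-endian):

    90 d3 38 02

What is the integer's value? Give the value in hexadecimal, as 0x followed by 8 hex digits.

Little-endian stores the least-significant byte at the lowest address.
Reassemble most-significant byte first: 02 38 D3 90 → 0x0238D390.

0x0238D390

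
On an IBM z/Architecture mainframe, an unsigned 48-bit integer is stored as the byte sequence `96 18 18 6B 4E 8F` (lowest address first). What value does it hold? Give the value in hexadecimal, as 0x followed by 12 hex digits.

Big-endian stores the most-significant byte at the lowest address.
The bytes are already most-significant first: 0x9618186B4E8F.

0x9618186B4E8F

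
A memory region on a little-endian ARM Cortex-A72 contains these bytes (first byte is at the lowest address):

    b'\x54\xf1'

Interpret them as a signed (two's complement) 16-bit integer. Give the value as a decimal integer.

Little-endian stores the least-significant byte at the lowest address.
Reassemble most-significant byte first: F1 54 → 0xF154.
Top bit is set, so as a signed 16-bit value this is 0xF154 − 2^16 = -3756.

-3756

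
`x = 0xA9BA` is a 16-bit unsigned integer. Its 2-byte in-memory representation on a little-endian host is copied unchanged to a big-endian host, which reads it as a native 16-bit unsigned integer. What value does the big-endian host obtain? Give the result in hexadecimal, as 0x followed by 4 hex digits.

Stored little-endian, the bytes at ascending addresses are BA A9.
Read back as big-endian, the last byte is least significant, giving 0xBAA9.

0xBAA9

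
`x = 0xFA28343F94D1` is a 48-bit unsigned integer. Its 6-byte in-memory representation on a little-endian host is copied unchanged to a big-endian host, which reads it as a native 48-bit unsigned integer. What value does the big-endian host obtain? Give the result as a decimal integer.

230434645747962

Stored little-endian, the bytes at ascending addresses are D1 94 3F 34 28 FA.
Read back as big-endian, the last byte is least significant, giving 0xD1943F3428FA.
0xD1943F3428FA = 230434645747962.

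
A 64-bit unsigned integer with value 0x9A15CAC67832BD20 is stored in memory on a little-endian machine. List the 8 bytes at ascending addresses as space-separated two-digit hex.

Split into bytes (most-significant first): 9A 15 CA C6 78 32 BD 20.
In little-endian order the low byte comes first in memory.
So at ascending addresses the bytes are 20 BD 32 78 C6 CA 15 9A.

20 BD 32 78 C6 CA 15 9A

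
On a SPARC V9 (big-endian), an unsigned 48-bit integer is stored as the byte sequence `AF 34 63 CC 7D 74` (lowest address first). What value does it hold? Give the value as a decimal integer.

Big-endian: lowest address holds the most-significant byte.
The bytes are already most-significant first: 0xAF3463CC7D74.
0xAF3463CC7D74 = 192639547506036.

192639547506036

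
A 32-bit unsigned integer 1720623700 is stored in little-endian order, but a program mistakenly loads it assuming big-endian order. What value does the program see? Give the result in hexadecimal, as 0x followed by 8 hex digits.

0x54A28E66

1720623700 in 32-bit hexadecimal is 0x668EA254.
Stored little-endian, the bytes at ascending addresses are 54 A2 8E 66.
Read back as big-endian, the last byte is least significant, giving 0x54A28E66.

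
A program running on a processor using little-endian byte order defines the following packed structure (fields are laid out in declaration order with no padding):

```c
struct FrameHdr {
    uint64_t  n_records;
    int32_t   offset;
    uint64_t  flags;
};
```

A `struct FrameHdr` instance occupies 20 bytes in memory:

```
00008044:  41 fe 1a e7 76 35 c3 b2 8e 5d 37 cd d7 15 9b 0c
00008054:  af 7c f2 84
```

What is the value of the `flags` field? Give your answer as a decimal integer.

9579856448643077591

`flags` follows `n_records` (8 B), `offset` (4 B), so it starts at offset 8 + 4 = 12 and occupies 8 bytes.
Bytes at offsets 12..19: D7 15 9B 0C AF 7C F2 84.
Little-endian: lowest address holds the least-significant byte.
Reassemble most-significant byte first: 84 F2 7C AF 0C 9B 15 D7 → 0x84F27CAF0C9B15D7.
0x84F27CAF0C9B15D7 = 9579856448643077591.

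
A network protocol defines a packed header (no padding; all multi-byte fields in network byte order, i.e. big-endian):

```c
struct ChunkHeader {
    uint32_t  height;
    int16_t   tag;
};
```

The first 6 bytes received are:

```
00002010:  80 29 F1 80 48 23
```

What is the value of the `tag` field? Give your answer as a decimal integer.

18467

`tag` follows `height` (4 bytes), so it starts at byte offset 4 and occupies 2 bytes.
Bytes at offsets 4..5: 48 23.
Big-endian: lowest address holds the most-significant byte.
The bytes are already most-significant first: 0x4823.
0x4823 = 18467.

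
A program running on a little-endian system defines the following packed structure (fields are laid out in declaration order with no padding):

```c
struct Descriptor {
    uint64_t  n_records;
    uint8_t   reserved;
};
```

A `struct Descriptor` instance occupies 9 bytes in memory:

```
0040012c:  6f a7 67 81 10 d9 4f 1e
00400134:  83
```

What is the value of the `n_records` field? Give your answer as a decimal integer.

`n_records` is the first field, at byte offset 0, occupying 8 bytes.
Bytes at offsets 0..7: 6F A7 67 81 10 D9 4F 1E.
Little-endian stores the least-significant byte at the lowest address.
Reassemble most-significant byte first: 1E 4F D9 10 81 67 A7 6F → 0x1E4FD9108167A76F.
0x1E4FD9108167A76F = 2184203009211737967.

2184203009211737967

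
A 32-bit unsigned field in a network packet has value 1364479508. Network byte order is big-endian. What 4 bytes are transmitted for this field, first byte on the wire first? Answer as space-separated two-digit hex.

51 54 4E 14

1364479508 in hexadecimal, padded to 32 bits, is 0x51544E14.
Split into bytes (most-significant first): 51 54 4E 14.
Big-endian: lowest address holds the most-significant byte.
So the memory order matches the most-significant-first order: 51 54 4E 14.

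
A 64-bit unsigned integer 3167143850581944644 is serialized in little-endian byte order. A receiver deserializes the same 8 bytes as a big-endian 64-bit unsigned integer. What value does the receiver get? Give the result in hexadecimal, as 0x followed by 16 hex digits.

3167143850581944644 in 64-bit hexadecimal is 0x2BF3F48D467FE944.
Stored little-endian, the bytes at ascending addresses are 44 E9 7F 46 8D F4 F3 2B.
Read back as big-endian, the last byte is least significant, giving 0x44E97F468DF4F32B.

0x44E97F468DF4F32B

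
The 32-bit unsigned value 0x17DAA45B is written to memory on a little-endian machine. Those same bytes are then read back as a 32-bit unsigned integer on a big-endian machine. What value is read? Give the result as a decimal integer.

1537530391

Stored little-endian, the bytes at ascending addresses are 5B A4 DA 17.
Read back as big-endian, the last byte is least significant, giving 0x5BA4DA17.
0x5BA4DA17 = 1537530391.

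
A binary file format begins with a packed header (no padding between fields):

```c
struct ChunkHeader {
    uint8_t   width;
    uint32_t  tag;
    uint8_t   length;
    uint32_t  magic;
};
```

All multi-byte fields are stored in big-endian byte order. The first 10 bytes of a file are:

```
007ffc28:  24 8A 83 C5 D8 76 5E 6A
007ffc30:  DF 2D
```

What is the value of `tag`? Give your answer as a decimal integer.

`tag` follows `width` (1 byte), so it starts at byte offset 1 and occupies 4 bytes.
Bytes at offsets 1..4: 8A 83 C5 D8.
Big-endian: lowest address holds the most-significant byte.
The bytes are already most-significant first: 0x8A83C5D8.
0x8A83C5D8 = 2323891672.

2323891672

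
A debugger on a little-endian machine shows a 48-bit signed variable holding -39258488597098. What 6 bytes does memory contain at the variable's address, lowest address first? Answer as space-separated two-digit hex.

96 95 BB 6B 4B DC

Two's complement of -39258488597098 in 48 bits: 39258488597098 = 0x23B494446A6A; invert → 0xDC4B6BBB9595; add 1 → 0xDC4B6BBB9596.
Split into bytes (most-significant first): DC 4B 6B BB 95 96.
Little-endian stores the least-significant byte at the lowest address.
So at ascending addresses the bytes are 96 95 BB 6B 4B DC.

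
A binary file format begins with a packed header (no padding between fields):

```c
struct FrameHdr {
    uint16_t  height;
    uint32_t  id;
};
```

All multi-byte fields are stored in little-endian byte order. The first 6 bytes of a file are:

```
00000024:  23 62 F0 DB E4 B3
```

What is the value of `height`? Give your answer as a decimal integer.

25123

`height` is the first field, at byte offset 0, occupying 2 bytes.
Bytes at offsets 0..1: 23 62.
Little-endian stores the least-significant byte at the lowest address.
Reassemble most-significant byte first: 62 23 → 0x6223.
0x6223 = 25123.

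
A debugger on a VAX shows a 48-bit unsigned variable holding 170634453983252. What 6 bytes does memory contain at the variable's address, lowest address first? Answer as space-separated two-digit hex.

14 20 04 EE 30 9B

170634453983252 in hexadecimal, padded to 48 bits, is 0x9B30EE042014.
Split into bytes (most-significant first): 9B 30 EE 04 20 14.
Little-endian: lowest address holds the least-significant byte.
So at ascending addresses the bytes are 14 20 04 EE 30 9B.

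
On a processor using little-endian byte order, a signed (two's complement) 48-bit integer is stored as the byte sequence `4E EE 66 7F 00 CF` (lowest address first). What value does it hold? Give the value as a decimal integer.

-53873932308914

Little-endian stores the least-significant byte at the lowest address.
Reassemble most-significant byte first: CF 00 7F 66 EE 4E → 0xCF007F66EE4E.
Top bit is set, so as a signed 48-bit value this is 0xCF007F66EE4E − 2^48 = -53873932308914.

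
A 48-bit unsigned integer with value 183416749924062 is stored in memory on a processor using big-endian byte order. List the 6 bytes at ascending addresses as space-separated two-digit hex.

183416749924062 in hexadecimal, padded to 48 bits, is 0xA6D10A399EDE.
Split into bytes (most-significant first): A6 D1 0A 39 9E DE.
Big-endian stores the most-significant byte at the lowest address.
So the memory order matches the most-significant-first order: A6 D1 0A 39 9E DE.

A6 D1 0A 39 9E DE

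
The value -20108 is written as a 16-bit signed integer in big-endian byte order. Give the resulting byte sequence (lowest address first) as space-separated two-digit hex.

Two's complement of -20108 in 16 bits: 20108 = 0x4E8C; invert → 0xB173; add 1 → 0xB174.
Split into bytes (most-significant first): B1 74.
In big-endian order the high byte comes first in memory.
So the memory order matches the most-significant-first order: B1 74.

B1 74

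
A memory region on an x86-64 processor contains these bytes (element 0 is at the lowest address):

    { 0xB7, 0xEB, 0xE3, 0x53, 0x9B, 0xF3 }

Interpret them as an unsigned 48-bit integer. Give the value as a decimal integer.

Little-endian stores the least-significant byte at the lowest address.
Reassemble most-significant byte first: F3 9B 53 E3 EB B7 → 0xF39B53E3EBB7.
0xF39B53E3EBB7 = 267848452926391.

267848452926391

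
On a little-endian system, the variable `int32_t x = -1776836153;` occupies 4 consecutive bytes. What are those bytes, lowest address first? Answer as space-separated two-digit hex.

Two's complement of -1776836153 in 32 bits: 1776836153 = 0x69E85E39; invert → 0x9617A1C6; add 1 → 0x9617A1C7.
Split into bytes (most-significant first): 96 17 A1 C7.
Little-endian stores the least-significant byte at the lowest address.
So at ascending addresses the bytes are C7 A1 17 96.

C7 A1 17 96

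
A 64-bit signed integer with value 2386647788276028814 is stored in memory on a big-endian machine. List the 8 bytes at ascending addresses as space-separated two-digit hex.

21 1F 13 84 B8 2A 15 8E

2386647788276028814 in hexadecimal, padded to 64 bits, is 0x211F1384B82A158E.
Split into bytes (most-significant first): 21 1F 13 84 B8 2A 15 8E.
Big-endian stores the most-significant byte at the lowest address.
So the memory order matches the most-significant-first order: 21 1F 13 84 B8 2A 15 8E.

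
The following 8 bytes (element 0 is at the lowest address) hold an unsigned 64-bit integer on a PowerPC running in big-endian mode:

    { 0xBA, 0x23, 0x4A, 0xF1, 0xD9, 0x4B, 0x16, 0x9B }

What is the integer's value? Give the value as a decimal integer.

13412646517832619675

In big-endian order the high byte comes first in memory.
The bytes are already most-significant first: 0xBA234AF1D94B169B.
0xBA234AF1D94B169B = 13412646517832619675.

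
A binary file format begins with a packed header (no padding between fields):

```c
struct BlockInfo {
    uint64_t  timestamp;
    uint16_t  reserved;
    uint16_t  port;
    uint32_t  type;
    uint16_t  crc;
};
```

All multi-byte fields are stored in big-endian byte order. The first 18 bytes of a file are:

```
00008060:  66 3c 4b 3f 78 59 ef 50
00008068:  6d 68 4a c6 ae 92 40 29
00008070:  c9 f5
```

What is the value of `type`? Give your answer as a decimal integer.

`type` follows `timestamp` (8 B), `reserved` (2 B), `port` (2 B), so it starts at offset 8 + 2 + 2 = 12 and occupies 4 bytes.
Bytes at offsets 12..15: AE 92 40 29.
Big-endian: lowest address holds the most-significant byte.
The bytes are already most-significant first: 0xAE924029.
0xAE924029 = 2928820265.

2928820265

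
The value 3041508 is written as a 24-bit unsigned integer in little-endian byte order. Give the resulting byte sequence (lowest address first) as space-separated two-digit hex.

3041508 in hexadecimal, padded to 24 bits, is 0x2E68E4.
Split into bytes (most-significant first): 2E 68 E4.
Little-endian stores the least-significant byte at the lowest address.
So at ascending addresses the bytes are E4 68 2E.

E4 68 2E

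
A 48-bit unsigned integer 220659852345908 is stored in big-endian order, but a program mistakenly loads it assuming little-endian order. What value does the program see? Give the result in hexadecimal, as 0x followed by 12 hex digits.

0x34821D60B0C8

220659852345908 in 48-bit hexadecimal is 0xC8B0601D8234.
Stored big-endian, the bytes at ascending addresses are C8 B0 60 1D 82 34.
Read back as little-endian, the first byte is least significant, giving 0x34821D60B0C8.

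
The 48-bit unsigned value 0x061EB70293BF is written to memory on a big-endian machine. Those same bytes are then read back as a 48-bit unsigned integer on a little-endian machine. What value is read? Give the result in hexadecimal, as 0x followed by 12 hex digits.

Stored big-endian, the bytes at ascending addresses are 06 1E B7 02 93 BF.
Read back as little-endian, the first byte is least significant, giving 0xBF9302B71E06.

0xBF9302B71E06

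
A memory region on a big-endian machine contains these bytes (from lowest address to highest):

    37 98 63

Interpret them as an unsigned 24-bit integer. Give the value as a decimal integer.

3643491

Big-endian stores the most-significant byte at the lowest address.
The bytes are already most-significant first: 0x379863.
0x379863 = 3643491.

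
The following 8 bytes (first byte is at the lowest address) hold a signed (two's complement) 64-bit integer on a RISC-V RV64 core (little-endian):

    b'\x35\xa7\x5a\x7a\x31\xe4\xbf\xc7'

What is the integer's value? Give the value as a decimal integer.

In little-endian order the low byte comes first in memory.
Reassemble most-significant byte first: C7 BF E4 31 7A 5A A7 35 → 0xC7BFE4317A5AA735.
Top bit is set, so as a signed 64-bit value this is 0xC7BFE4317A5AA735 − 2^64 = -4053270238452865227.

-4053270238452865227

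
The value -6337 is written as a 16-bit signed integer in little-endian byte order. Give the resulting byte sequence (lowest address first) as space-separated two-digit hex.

Two's complement of -6337 in 16 bits: 6337 = 0x18C1; invert → 0xE73E; add 1 → 0xE73F.
Split into bytes (most-significant first): E7 3F.
In little-endian order the low byte comes first in memory.
So at ascending addresses the bytes are 3F E7.

3F E7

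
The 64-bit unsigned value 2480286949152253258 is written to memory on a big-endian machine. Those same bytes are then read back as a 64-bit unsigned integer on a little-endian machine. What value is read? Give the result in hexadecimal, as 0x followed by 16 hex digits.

0x4AE541D1D6BF6B22

2480286949152253258 in 64-bit hexadecimal is 0x226BBFD6D141E54A.
Stored big-endian, the bytes at ascending addresses are 22 6B BF D6 D1 41 E5 4A.
Read back as little-endian, the first byte is least significant, giving 0x4AE541D1D6BF6B22.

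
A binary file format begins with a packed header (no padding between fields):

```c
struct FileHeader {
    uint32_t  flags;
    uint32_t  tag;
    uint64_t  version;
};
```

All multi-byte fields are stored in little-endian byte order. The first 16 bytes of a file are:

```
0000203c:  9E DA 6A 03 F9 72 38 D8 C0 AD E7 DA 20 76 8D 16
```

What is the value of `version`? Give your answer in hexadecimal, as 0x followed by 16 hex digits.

`version` follows `flags` (4 B), `tag` (4 B), so it starts at offset 4 + 4 = 8 and occupies 8 bytes.
Bytes at offsets 8..15: C0 AD E7 DA 20 76 8D 16.
Little-endian: lowest address holds the least-significant byte.
Reassemble most-significant byte first: 16 8D 76 20 DA E7 AD C0 → 0x168D7620DAE7ADC0.

0x168D7620DAE7ADC0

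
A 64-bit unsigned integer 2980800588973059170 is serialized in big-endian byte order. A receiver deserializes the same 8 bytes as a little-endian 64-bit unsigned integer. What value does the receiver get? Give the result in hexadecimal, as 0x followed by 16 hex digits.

0x62AC03BC57EE5D29

2980800588973059170 in 64-bit hexadecimal is 0x295DEE57BC03AC62.
Stored big-endian, the bytes at ascending addresses are 29 5D EE 57 BC 03 AC 62.
Read back as little-endian, the first byte is least significant, giving 0x62AC03BC57EE5D29.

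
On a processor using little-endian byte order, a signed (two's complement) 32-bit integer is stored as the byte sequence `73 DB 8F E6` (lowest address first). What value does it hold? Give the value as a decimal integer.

Little-endian stores the least-significant byte at the lowest address.
Reassemble most-significant byte first: E6 8F DB 73 → 0xE68FDB73.
Top bit is set, so as a signed 32-bit value this is 0xE68FDB73 − 2^32 = -426779789.

-426779789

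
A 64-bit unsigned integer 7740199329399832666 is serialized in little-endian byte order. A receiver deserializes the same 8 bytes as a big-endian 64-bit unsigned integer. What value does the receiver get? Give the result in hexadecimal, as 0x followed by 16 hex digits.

0x5A0098DF47B66A6B

7740199329399832666 in 64-bit hexadecimal is 0x6B6AB647DF98005A.
Stored little-endian, the bytes at ascending addresses are 5A 00 98 DF 47 B6 6A 6B.
Read back as big-endian, the last byte is least significant, giving 0x5A0098DF47B66A6B.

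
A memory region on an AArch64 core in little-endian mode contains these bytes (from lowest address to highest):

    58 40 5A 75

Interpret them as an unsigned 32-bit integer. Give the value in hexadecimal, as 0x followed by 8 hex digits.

Little-endian stores the least-significant byte at the lowest address.
Reassemble most-significant byte first: 75 5A 40 58 → 0x755A4058.

0x755A4058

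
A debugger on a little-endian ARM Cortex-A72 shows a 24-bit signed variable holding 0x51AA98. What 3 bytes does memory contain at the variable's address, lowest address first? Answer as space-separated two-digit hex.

Split into bytes (most-significant first): 51 AA 98.
In little-endian order the low byte comes first in memory.
So at ascending addresses the bytes are 98 AA 51.

98 AA 51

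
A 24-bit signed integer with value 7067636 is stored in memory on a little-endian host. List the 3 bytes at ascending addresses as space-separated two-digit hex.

7067636 in hexadecimal, padded to 24 bits, is 0x6BD7F4.
Split into bytes (most-significant first): 6B D7 F4.
Little-endian: lowest address holds the least-significant byte.
So at ascending addresses the bytes are F4 D7 6B.

F4 D7 6B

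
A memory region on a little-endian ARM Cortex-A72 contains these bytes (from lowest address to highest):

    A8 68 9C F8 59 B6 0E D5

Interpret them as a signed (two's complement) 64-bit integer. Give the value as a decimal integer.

-3094335396417607512

Little-endian: lowest address holds the least-significant byte.
Reassemble most-significant byte first: D5 0E B6 59 F8 9C 68 A8 → 0xD50EB659F89C68A8.
Top bit is set, so as a signed 64-bit value this is 0xD50EB659F89C68A8 − 2^64 = -3094335396417607512.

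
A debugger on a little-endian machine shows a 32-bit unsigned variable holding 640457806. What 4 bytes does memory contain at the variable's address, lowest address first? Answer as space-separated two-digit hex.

640457806 in hexadecimal, padded to 32 bits, is 0x262C9C4E.
Split into bytes (most-significant first): 26 2C 9C 4E.
Little-endian: lowest address holds the least-significant byte.
So at ascending addresses the bytes are 4E 9C 2C 26.

4E 9C 2C 26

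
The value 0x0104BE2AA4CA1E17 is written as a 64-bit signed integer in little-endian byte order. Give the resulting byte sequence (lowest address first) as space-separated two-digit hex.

17 1E CA A4 2A BE 04 01

Split into bytes (most-significant first): 01 04 BE 2A A4 CA 1E 17.
Little-endian stores the least-significant byte at the lowest address.
So at ascending addresses the bytes are 17 1E CA A4 2A BE 04 01.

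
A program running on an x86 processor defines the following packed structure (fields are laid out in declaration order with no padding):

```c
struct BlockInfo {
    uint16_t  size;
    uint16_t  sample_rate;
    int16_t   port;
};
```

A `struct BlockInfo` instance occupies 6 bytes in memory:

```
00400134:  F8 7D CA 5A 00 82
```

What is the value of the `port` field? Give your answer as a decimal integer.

`port` follows `size` (2 B), `sample_rate` (2 B), so it starts at offset 2 + 2 = 4 and occupies 2 bytes.
Bytes at offsets 4..5: 00 82.
Little-endian stores the least-significant byte at the lowest address.
Reassemble most-significant byte first: 82 00 → 0x8200.
Top bit is set, so as a signed 16-bit value this is 0x8200 − 2^16 = -32256.

-32256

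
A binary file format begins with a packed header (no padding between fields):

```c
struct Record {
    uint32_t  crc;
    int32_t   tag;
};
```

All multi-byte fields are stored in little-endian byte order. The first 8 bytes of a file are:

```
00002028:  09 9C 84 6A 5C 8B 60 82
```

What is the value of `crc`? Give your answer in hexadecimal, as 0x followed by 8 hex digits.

0x6A849C09

`crc` is the first field, at byte offset 0, occupying 4 bytes.
Bytes at offsets 0..3: 09 9C 84 6A.
In little-endian order the low byte comes first in memory.
Reassemble most-significant byte first: 6A 84 9C 09 → 0x6A849C09.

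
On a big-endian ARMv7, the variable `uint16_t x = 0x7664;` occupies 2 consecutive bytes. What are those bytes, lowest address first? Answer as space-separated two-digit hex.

76 64

Split into bytes (most-significant first): 76 64.
Big-endian: lowest address holds the most-significant byte.
So the memory order matches the most-significant-first order: 76 64.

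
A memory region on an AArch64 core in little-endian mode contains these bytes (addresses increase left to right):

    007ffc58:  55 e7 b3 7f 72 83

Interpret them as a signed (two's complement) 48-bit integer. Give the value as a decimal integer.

Little-endian: lowest address holds the least-significant byte.
Reassemble most-significant byte first: 83 72 7F B3 E7 55 → 0x83727FB3E755.
Top bit is set, so as a signed 48-bit value this is 0x83727FB3E755 − 2^48 = -136947184703659.

-136947184703659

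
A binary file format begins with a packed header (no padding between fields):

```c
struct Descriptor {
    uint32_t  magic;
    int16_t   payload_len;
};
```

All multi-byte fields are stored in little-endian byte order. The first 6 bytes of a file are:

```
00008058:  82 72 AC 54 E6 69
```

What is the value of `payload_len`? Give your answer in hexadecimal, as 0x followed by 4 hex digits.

`payload_len` follows `magic` (4 bytes), so it starts at byte offset 4 and occupies 2 bytes.
Bytes at offsets 4..5: E6 69.
In little-endian order the low byte comes first in memory.
Reassemble most-significant byte first: 69 E6 → 0x69E6.

0x69E6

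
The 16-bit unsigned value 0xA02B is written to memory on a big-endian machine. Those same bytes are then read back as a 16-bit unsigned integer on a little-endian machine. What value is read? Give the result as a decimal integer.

11168

Stored big-endian, the bytes at ascending addresses are A0 2B.
Read back as little-endian, the first byte is least significant, giving 0x2BA0.
0x2BA0 = 11168.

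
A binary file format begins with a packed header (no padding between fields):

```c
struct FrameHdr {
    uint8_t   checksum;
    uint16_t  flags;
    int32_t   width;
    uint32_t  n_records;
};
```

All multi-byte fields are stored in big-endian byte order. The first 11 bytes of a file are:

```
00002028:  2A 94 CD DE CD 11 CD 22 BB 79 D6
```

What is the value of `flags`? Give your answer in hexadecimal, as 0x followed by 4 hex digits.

`flags` follows `checksum` (1 byte), so it starts at byte offset 1 and occupies 2 bytes.
Bytes at offsets 1..2: 94 CD.
In big-endian order the high byte comes first in memory.
The bytes are already most-significant first: 0x94CD.

0x94CD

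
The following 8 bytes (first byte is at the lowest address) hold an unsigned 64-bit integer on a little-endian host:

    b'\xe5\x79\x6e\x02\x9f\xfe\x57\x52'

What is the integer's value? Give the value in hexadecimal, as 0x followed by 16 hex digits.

0x5257FE9F026E79E5

In little-endian order the low byte comes first in memory.
Reassemble most-significant byte first: 52 57 FE 9F 02 6E 79 E5 → 0x5257FE9F026E79E5.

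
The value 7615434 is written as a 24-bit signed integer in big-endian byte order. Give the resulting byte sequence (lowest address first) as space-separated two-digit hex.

74 33 CA

7615434 in hexadecimal, padded to 24 bits, is 0x7433CA.
Split into bytes (most-significant first): 74 33 CA.
In big-endian order the high byte comes first in memory.
So the memory order matches the most-significant-first order: 74 33 CA.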